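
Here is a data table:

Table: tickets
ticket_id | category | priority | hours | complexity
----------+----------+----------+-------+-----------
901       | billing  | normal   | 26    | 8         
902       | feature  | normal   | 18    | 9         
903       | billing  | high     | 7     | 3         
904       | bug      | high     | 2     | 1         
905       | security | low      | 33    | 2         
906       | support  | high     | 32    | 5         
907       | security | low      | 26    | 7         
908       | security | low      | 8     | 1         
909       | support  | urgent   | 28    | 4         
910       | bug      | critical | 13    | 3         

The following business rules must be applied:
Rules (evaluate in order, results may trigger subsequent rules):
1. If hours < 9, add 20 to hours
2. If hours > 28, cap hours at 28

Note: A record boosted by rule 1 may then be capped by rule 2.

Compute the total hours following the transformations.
244

Step 1: Apply rule 1 to records with hours < 9
  - 3 records get bonus of 20
  - Of these, 0 records then exceed 28 and get capped
Step 2: Apply rule 2 to records with hours > 28
  - 2 records (original) are capped
Step 3: Calculate final sum = 244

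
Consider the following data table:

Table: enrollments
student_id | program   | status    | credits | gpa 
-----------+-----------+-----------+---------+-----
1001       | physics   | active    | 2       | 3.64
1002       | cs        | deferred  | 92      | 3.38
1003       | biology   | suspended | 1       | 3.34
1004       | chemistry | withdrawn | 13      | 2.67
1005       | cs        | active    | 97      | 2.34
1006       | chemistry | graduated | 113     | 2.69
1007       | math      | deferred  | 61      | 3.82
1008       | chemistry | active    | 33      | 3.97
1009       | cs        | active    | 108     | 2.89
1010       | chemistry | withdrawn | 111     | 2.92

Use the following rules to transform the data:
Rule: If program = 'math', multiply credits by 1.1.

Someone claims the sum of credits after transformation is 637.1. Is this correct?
Yes, the result is correct.

Step 1: Calculate the correct sum after transformation
Step 2: Apply multiplier 1.1 to records where program = 'math'
Step 3: Correct result = 637.1
Step 4: Claimed result = 637.1
Step 5: 637.1 = 637.1 ✓
Conclusion: The claimed result is correct.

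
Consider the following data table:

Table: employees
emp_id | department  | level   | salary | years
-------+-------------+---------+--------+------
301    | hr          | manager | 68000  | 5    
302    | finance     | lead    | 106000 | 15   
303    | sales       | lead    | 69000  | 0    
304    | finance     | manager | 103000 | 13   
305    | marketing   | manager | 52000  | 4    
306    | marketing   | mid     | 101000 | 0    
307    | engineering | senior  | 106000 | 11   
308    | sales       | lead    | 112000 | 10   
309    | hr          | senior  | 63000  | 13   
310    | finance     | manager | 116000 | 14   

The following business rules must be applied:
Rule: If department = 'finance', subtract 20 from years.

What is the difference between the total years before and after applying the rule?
60

Step 1: Original sum of years = 85
Step 2: 3 records have department = 'finance'
Step 3: Each affected record changes by -20
Step 4: Total change = 3 × -20 = -60
Step 5: New sum = 85 + -60 = 25
Step 6: Difference = |25 - 85| = 60
        (Sum decreased by 60)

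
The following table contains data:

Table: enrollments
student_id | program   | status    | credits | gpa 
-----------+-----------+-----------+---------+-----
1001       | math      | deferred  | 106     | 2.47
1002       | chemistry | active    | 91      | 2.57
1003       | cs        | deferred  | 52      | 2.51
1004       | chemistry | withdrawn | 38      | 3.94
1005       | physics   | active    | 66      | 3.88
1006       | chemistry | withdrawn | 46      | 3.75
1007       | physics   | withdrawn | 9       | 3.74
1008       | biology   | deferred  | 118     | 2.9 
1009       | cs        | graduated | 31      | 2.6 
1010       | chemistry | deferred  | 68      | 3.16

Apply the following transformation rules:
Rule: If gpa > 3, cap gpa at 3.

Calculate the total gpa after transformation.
28.05

Step 1: 5 records have gpa > 3
Step 2: These records originally summed to 18.47
Step 3: After capping: 5 × 3 = 15
Step 4: Unaffected records sum: 13.05
Step 5: Final sum = 15 + 13.05 = 28.05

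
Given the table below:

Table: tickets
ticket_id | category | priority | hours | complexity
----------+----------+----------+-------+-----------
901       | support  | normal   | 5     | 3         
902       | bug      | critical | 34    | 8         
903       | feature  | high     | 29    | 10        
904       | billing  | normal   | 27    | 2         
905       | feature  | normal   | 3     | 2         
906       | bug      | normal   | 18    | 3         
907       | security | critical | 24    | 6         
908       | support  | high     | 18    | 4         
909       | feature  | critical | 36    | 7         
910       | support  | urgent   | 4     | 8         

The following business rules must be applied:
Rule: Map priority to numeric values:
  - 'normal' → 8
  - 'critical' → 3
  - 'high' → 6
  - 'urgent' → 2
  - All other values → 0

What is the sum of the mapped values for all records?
55

Step 1: Apply mapping to each record
Step 2: Count by status:
  'normal': 4 records × 8 = 32
  'critical': 3 records × 3 = 9
  'high': 2 records × 6 = 12
  'urgent': 1 records × 2 = 2
Step 3: Sum all mapped values = 55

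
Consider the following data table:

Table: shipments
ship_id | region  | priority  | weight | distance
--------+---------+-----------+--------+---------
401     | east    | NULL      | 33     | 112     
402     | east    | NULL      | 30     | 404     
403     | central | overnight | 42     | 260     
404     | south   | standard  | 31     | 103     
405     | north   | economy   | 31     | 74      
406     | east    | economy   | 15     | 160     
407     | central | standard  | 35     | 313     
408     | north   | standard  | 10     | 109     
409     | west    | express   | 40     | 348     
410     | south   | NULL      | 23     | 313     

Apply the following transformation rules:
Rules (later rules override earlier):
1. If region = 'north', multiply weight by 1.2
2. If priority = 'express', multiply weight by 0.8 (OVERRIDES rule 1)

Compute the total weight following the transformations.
290.2

Step 1: Rule 2 takes priority for records with priority = 'express'
  - 1 records: 40 × 0.8 = 32.0
Step 2: Rule 1 applies to remaining records with region = 'north'
  - 2 records: 41 × 1.2 = 49.2
Step 3: Other records unchanged: 209
Step 4: Final sum = 32.0 + 49.2 + 209 = 290.2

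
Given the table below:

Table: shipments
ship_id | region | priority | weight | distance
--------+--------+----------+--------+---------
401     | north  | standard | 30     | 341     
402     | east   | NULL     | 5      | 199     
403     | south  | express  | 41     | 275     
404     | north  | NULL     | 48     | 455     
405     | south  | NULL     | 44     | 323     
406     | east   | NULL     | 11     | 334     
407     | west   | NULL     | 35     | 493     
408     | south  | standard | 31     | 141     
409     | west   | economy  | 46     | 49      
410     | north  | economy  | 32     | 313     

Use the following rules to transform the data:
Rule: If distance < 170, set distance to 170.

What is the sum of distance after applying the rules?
3073

Step 1: 2 records have distance < 170
Step 2: These records originally summed to 190
Step 3: After setting to minimum: 2 × 170 = 340
Step 4: Unaffected records sum: 2733
Step 5: Final sum = 340 + 2733 = 3073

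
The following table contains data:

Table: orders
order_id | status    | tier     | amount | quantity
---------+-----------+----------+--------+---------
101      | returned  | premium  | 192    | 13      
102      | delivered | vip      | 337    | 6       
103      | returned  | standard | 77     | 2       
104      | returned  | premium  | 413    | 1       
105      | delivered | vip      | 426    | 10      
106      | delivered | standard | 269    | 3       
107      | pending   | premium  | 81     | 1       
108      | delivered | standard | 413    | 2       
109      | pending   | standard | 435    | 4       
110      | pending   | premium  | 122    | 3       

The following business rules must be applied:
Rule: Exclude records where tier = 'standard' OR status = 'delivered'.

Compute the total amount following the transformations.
808

Step 1: Find records where tier = 'standard' OR status = 'delivered'
Step 2: 6 records match, summing to 1957
Step 3: Original sum: 2765
Step 4: Remaining sum = 2765 - 1957 = 808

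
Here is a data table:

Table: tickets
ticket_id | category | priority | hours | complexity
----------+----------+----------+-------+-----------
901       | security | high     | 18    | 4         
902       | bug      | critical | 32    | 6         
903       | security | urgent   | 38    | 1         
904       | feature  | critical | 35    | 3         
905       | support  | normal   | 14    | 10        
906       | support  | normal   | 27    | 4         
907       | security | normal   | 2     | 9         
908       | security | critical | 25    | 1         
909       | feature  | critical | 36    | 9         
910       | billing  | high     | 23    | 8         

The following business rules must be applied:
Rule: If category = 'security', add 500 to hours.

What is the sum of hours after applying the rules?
2250

Step 1: Count records where category = 'security': 4
Step 2: Total bonus added: 4 × 500 = 2000
Step 3: Original sum of hours: 250
Step 4: Final sum = 250 + 2000 = 2250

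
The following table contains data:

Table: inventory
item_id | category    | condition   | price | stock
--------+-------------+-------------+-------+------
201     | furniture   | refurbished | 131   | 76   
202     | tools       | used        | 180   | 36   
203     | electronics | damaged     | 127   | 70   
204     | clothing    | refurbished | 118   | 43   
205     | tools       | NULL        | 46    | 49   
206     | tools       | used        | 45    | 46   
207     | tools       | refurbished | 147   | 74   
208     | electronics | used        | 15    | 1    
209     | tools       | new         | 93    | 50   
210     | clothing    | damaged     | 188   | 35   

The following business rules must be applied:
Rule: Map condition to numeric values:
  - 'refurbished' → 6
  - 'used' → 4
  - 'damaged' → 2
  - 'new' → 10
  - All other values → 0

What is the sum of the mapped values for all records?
44

Step 1: Apply mapping to each record
Step 2: Count by status:
  'refurbished': 3 records × 6 = 18
  'used': 3 records × 4 = 12
  'damaged': 2 records × 2 = 4
  'new': 1 records × 10 = 10
Step 3: Sum all mapped values = 44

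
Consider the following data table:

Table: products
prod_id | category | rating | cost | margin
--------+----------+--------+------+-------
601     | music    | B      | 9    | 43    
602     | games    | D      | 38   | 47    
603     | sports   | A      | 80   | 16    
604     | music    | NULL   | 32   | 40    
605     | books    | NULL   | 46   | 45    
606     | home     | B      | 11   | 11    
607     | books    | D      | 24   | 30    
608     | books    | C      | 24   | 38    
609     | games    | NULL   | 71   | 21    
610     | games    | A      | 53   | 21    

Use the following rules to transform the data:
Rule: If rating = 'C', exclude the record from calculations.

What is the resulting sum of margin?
274

Step 1: Identify records where rating = 'C'
Step 2: The excluded records sum to 38
Step 3: Original total margin = 312
Step 4: Remaining total = 312 - 38 = 274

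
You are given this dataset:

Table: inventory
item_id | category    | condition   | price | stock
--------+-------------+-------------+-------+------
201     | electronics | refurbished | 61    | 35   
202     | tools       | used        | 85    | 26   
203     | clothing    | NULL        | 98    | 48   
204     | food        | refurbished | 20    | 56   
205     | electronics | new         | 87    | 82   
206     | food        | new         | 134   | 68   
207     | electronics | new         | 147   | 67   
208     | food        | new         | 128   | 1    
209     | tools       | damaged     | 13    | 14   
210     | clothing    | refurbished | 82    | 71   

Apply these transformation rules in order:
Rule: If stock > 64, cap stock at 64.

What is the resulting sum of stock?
436

Step 1: 4 records have stock > 64
Step 2: These records originally summed to 288
Step 3: After capping: 4 × 64 = 256
Step 4: Unaffected records sum: 180
Step 5: Final sum = 256 + 180 = 436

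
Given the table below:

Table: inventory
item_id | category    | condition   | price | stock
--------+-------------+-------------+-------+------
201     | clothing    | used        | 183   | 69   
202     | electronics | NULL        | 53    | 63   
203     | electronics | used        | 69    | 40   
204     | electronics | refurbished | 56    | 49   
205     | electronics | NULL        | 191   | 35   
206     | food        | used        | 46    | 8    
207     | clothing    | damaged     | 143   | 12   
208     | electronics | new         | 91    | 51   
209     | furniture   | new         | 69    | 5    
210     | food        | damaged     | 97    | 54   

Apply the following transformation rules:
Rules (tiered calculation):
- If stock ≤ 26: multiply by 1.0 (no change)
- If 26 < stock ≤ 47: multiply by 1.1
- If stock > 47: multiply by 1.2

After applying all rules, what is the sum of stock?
450.7

Step 1: Tier 1 (stock ≤ 26): 3 records, sum = 25 × 1.0 = 25.0
Step 2: Tier 2 (26 < stock ≤ 47): 2 records, sum = 75 × 1.1 = 82.5
Step 3: Tier 3 (stock > 47): 5 records, sum = 286 × 1.2 = 343.2
Step 4: Final sum = 25.0 + 82.5 + 343.2 = 450.7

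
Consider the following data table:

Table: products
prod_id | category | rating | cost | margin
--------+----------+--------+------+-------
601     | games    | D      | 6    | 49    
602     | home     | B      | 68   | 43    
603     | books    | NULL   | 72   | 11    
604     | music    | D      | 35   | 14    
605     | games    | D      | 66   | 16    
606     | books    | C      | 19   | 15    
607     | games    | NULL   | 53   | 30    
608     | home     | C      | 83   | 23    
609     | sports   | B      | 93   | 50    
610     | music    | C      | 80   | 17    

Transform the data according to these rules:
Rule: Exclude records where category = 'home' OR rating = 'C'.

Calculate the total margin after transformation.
170

Step 1: Find records where category = 'home' OR rating = 'C'
Step 2: 4 records match, summing to 98
Step 3: Original sum: 268
Step 4: Remaining sum = 268 - 98 = 170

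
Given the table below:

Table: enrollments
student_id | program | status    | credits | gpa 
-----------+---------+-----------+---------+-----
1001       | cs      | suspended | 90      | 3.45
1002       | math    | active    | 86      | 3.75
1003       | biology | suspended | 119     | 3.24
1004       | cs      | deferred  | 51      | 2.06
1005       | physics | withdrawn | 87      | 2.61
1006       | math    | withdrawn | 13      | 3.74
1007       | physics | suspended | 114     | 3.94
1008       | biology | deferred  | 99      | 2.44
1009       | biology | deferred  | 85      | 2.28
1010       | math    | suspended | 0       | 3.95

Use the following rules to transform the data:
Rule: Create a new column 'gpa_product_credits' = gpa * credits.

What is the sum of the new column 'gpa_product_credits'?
2283.83

Step 1: For each record, compute gpa * credits
Example calculations:
  3.45 * 90 = 310.5
  3.75 * 86 = 322.5
  3.24 * 119 = 385.56
  ...
Step 2: Sum all derived values
Step 3: Total = 2283.83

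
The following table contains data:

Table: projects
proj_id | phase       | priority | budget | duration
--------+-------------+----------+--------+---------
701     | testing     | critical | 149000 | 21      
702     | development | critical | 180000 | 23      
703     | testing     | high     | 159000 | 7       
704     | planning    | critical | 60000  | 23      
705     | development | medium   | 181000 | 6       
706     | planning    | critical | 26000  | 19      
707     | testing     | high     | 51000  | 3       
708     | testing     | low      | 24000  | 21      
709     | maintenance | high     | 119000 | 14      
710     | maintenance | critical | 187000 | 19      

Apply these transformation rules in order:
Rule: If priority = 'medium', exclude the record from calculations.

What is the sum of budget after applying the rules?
955000

Step 1: Identify records where priority = 'medium'
Step 2: The excluded records sum to 181000
Step 3: Original total budget = 1136000
Step 4: Remaining total = 1136000 - 181000 = 955000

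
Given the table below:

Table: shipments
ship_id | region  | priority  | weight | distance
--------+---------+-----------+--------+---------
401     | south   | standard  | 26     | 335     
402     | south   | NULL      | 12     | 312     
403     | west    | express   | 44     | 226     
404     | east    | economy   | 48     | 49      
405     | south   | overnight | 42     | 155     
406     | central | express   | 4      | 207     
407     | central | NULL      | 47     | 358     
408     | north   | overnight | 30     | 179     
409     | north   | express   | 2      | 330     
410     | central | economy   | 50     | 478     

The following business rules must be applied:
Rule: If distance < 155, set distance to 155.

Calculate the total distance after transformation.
2735

Step 1: 1 records have distance < 155
Step 2: These records originally summed to 49
Step 3: After setting to minimum: 1 × 155 = 155
Step 4: Unaffected records sum: 2580
Step 5: Final sum = 155 + 2580 = 2735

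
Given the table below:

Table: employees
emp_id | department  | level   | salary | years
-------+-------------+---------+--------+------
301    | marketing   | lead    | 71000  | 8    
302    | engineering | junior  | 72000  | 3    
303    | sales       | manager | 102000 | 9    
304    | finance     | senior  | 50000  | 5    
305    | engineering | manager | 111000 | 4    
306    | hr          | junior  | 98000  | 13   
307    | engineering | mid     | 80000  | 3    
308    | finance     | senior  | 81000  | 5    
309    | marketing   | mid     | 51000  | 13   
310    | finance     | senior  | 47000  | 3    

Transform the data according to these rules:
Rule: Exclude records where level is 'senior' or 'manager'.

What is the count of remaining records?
5

Step 1: Count records to exclude
  - 3 (senior) + 2 (manager) = 5 records
Step 2: Total records: 10
Step 3: Remaining = 10 - 5 = 5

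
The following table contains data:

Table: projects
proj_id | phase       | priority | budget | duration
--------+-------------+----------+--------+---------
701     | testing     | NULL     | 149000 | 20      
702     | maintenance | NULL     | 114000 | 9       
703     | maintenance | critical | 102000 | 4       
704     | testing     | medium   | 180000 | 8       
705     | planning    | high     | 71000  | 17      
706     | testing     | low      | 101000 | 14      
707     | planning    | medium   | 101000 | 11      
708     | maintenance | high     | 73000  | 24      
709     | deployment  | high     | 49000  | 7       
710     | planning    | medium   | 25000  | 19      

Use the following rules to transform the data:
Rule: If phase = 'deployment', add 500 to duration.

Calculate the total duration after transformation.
633

Step 1: Count records where phase = 'deployment': 1
Step 2: Total bonus added: 1 × 500 = 500
Step 3: Original sum of duration: 133
Step 4: Final sum = 133 + 500 = 633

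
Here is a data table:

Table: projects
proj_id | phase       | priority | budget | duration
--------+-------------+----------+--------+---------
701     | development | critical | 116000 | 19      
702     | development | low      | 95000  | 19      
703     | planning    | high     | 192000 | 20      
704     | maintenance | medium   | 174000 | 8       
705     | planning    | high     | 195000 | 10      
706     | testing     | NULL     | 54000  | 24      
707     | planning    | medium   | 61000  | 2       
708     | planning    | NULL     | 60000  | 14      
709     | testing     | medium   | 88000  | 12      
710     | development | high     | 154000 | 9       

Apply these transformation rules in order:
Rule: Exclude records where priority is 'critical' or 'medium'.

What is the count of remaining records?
6

Step 1: Count records to exclude
  - 1 (critical) + 3 (medium) = 4 records
Step 2: Total records: 10
Step 3: Remaining = 10 - 4 = 6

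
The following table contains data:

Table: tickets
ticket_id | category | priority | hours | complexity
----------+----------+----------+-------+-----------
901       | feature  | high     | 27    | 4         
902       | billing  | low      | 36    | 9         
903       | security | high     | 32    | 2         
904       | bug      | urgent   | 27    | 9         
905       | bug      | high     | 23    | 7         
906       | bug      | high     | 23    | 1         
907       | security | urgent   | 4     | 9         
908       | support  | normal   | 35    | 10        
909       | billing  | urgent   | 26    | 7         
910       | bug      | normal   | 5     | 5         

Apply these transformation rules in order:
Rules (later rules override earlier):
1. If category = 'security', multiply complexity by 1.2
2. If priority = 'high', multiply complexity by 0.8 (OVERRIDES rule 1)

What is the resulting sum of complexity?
62.0

Step 1: Rule 2 takes priority for records with priority = 'high'
  - 4 records: 14 × 0.8 = 11.2
Step 2: Rule 1 applies to remaining records with category = 'security'
  - 1 records: 9 × 1.2 = 10.8
Step 3: Other records unchanged: 40
Step 4: Final sum = 11.2 + 10.8 + 40 = 62.0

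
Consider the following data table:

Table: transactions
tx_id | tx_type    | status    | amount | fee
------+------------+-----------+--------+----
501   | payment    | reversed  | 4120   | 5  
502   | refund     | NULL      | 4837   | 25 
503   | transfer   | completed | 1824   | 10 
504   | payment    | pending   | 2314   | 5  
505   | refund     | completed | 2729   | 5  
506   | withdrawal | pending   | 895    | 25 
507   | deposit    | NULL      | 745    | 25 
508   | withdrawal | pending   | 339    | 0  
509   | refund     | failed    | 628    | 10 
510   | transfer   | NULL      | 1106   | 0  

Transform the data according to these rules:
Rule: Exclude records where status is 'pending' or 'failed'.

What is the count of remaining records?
6

Step 1: Count records to exclude
  - 3 (pending) + 1 (failed) = 4 records
Step 2: Total records: 10
Step 3: Remaining = 10 - 4 = 6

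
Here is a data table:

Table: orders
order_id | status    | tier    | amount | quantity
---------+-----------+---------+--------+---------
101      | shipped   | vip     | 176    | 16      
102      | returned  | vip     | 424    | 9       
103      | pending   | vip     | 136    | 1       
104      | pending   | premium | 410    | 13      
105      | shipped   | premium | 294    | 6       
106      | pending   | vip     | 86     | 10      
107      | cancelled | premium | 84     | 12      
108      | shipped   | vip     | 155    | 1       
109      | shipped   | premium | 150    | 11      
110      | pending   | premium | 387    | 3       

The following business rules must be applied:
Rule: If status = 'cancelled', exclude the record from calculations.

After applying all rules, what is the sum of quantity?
70

Step 1: Identify records where status = 'cancelled'
Step 2: The excluded records sum to 12
Step 3: Original total quantity = 82
Step 4: Remaining total = 82 - 12 = 70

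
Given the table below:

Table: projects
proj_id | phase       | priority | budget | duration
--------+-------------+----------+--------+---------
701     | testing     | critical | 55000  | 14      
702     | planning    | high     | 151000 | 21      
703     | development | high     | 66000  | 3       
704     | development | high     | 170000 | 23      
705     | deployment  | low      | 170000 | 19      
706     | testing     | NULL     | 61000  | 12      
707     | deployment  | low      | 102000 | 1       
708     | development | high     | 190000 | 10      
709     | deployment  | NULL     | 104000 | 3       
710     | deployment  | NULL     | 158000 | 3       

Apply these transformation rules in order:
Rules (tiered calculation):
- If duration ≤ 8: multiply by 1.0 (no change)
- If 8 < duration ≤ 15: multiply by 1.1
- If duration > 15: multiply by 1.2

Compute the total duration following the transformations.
125.2

Step 1: Tier 1 (duration ≤ 8): 4 records, sum = 10 × 1.0 = 10.0
Step 2: Tier 2 (8 < duration ≤ 15): 3 records, sum = 36 × 1.1 = 39.6
Step 3: Tier 3 (duration > 15): 3 records, sum = 63 × 1.2 = 75.6
Step 4: Final sum = 10.0 + 39.6 + 75.6 = 125.2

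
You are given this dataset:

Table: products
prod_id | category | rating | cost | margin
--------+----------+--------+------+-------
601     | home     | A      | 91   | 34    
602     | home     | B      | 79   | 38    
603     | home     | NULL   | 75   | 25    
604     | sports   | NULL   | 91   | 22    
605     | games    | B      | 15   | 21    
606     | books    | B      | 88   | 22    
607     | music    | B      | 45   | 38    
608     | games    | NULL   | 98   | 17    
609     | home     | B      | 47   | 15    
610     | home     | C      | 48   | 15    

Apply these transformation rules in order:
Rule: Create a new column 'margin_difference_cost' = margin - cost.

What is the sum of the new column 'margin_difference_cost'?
-430

Step 1: For each record, compute margin - cost
Example calculations:
  34 - 91 = -57
  38 - 79 = -41
  25 - 75 = -50
  ...
Step 2: Sum all derived values
Step 3: Total = -430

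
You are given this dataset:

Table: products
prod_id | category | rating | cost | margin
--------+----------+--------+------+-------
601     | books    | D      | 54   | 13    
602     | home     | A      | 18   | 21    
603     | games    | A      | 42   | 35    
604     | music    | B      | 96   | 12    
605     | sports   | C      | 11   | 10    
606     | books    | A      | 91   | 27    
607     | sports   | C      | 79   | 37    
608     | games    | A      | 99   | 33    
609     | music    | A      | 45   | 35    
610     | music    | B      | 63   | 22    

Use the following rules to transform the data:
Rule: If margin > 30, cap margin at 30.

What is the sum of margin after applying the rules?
225

Step 1: 4 records have margin > 30
Step 2: These records originally summed to 140
Step 3: After capping: 4 × 30 = 120
Step 4: Unaffected records sum: 105
Step 5: Final sum = 120 + 105 = 225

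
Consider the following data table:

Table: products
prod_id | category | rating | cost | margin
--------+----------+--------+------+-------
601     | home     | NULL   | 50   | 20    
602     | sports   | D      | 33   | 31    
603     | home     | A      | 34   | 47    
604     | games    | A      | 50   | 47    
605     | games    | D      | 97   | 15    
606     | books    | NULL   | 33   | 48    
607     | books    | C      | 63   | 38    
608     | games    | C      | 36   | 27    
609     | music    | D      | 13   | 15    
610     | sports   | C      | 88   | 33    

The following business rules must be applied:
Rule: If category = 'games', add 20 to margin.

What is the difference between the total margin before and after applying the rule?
60

Step 1: Original sum of margin = 321
Step 2: 3 records have category = 'games'
Step 3: Each affected record changes by 20
Step 4: Total change = 3 × 20 = 60
Step 5: New sum = 321 + 60 = 381
Step 6: Difference = |381 - 321| = 60
        (Sum increased by 60)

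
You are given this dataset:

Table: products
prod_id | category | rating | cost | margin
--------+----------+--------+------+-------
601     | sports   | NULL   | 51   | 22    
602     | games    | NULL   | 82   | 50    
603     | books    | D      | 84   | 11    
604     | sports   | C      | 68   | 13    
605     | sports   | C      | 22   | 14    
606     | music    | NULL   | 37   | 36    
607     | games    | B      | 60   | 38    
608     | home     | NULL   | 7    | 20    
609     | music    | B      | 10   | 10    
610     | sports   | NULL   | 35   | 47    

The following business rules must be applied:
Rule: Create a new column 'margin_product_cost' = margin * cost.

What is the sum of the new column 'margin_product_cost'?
12835

Step 1: For each record, compute margin * cost
Example calculations:
  22 * 51 = 1122
  50 * 82 = 4100
  11 * 84 = 924
  ...
Step 2: Sum all derived values
Step 3: Total = 12835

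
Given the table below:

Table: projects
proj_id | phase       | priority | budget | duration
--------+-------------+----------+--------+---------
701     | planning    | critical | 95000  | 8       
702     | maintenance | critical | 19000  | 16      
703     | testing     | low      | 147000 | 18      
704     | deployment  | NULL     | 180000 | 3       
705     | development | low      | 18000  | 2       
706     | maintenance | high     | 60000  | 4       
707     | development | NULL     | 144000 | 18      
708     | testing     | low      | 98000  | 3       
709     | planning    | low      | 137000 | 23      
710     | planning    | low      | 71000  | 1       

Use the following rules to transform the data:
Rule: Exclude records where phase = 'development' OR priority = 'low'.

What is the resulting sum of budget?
354000

Step 1: Find records where phase = 'development' OR priority = 'low'
Step 2: 6 records match, summing to 615000
Step 3: Original sum: 969000
Step 4: Remaining sum = 969000 - 615000 = 354000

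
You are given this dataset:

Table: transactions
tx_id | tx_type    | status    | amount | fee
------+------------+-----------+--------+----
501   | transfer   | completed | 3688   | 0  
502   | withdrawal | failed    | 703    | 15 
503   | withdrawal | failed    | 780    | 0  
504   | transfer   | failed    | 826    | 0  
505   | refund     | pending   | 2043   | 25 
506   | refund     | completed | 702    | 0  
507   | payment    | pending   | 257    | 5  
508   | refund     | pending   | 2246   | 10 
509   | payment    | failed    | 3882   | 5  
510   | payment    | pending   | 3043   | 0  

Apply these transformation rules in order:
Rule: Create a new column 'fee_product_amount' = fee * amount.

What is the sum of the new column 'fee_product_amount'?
104775

Step 1: For each record, compute fee * amount
Example calculations:
  0 * 3688 = 0
  15 * 703 = 10545
  0 * 780 = 0
  ...
Step 2: Sum all derived values
Step 3: Total = 104775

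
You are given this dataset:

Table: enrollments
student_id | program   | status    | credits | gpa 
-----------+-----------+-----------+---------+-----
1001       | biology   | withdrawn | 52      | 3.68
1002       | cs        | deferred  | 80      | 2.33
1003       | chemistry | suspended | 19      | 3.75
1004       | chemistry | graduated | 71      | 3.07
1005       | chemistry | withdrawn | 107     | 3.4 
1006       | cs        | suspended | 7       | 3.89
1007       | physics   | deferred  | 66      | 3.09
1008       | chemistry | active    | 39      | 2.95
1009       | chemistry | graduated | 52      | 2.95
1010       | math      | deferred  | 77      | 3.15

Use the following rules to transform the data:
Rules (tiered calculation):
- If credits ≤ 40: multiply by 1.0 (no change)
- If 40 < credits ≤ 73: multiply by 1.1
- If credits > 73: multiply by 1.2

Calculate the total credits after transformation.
646.9

Step 1: Tier 1 (credits ≤ 40): 3 records, sum = 65 × 1.0 = 65.0
Step 2: Tier 2 (40 < credits ≤ 73): 4 records, sum = 241 × 1.1 = 265.1
Step 3: Tier 3 (credits > 73): 3 records, sum = 264 × 1.2 = 316.8
Step 4: Final sum = 65.0 + 265.1 + 316.8 = 646.9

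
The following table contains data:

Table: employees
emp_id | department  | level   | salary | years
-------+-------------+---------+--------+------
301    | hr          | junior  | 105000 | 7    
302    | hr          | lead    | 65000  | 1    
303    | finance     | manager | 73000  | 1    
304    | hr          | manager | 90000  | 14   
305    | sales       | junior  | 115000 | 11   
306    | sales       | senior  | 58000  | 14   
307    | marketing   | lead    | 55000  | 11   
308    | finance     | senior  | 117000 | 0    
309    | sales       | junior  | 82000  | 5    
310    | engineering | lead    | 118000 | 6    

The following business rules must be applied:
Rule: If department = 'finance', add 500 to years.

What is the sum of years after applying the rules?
1070

Step 1: Count records where department = 'finance': 2
Step 2: Total bonus added: 2 × 500 = 1000
Step 3: Original sum of years: 70
Step 4: Final sum = 70 + 1000 = 1070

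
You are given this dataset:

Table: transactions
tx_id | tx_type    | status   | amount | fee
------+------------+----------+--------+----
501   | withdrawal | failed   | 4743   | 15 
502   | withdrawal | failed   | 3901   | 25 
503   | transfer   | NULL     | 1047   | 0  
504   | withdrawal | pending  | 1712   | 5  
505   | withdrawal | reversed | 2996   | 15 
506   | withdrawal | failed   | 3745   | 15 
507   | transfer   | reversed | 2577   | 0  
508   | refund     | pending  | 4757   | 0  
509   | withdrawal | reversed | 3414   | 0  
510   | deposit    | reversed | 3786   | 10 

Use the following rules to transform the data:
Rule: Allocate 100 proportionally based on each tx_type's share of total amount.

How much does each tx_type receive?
deposit: 11.59, refund: 14.56, transfer: 11.09, withdrawal: 62.77

Step 1: Calculate total amount = 32678
Step 2: Calculate each tx_type's proportion:
  deposit: 3786/32678 = 11.59% → 11.59
  refund: 4757/32678 = 14.56% → 14.56
  transfer: 3624/32678 = 11.09% → 11.09
  withdrawal: 20511/32678 = 62.77% → 62.77
Step 3: Verify: sum of allocations ≈ 100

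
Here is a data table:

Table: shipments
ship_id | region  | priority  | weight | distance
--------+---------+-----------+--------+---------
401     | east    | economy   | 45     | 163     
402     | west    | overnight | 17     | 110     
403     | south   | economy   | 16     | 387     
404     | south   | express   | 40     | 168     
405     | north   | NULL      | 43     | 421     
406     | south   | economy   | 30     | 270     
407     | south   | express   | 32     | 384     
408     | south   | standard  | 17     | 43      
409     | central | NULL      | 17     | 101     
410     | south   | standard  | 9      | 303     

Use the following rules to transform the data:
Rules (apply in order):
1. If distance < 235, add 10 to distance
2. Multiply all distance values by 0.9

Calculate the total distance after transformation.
2160.0

Step 1: Apply Rule 1 - Add 10 to records with distance < 235
  - 5 records affected: 585 + (5 × 10) = 635
  - Unaffected records: 1765
  - Sum after Rule 1: 2400
Step 2: Apply Rule 2 - Multiply all by 0.9
  - 2400 × 0.9 = 2160.0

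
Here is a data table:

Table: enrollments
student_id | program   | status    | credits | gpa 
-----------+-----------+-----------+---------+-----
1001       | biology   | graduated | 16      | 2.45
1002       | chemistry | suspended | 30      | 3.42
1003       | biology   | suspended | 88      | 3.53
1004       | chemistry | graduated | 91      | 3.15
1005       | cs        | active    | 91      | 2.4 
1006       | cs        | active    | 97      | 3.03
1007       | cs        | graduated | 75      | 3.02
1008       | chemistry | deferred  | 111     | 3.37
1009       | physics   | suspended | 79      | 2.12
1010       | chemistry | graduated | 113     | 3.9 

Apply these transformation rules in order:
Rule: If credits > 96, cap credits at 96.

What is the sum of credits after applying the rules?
758

Step 1: 3 records have credits > 96
Step 2: These records originally summed to 321
Step 3: After capping: 3 × 96 = 288
Step 4: Unaffected records sum: 470
Step 5: Final sum = 288 + 470 = 758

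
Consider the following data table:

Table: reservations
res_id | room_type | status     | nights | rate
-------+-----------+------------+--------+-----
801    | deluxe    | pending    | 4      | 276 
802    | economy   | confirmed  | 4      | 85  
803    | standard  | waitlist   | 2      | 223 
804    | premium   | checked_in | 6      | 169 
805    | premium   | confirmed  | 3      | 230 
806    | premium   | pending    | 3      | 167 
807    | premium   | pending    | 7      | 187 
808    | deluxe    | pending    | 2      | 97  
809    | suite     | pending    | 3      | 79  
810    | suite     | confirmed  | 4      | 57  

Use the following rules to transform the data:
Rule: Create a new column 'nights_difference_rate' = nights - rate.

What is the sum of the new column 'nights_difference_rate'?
-1532

Step 1: For each record, compute nights - rate
Example calculations:
  4 - 276 = -272
  4 - 85 = -81
  2 - 223 = -221
  ...
Step 2: Sum all derived values
Step 3: Total = -1532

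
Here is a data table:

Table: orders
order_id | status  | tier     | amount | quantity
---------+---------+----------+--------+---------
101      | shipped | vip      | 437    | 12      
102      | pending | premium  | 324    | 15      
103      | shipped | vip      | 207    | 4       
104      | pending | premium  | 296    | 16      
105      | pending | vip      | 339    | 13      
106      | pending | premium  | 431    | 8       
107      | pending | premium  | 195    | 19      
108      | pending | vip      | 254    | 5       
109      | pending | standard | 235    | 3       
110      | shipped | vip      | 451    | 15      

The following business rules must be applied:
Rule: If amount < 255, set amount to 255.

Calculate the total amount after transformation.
3298

Step 1: 4 records have amount < 255
Step 2: These records originally summed to 891
Step 3: After setting to minimum: 4 × 255 = 1020
Step 4: Unaffected records sum: 2278
Step 5: Final sum = 1020 + 2278 = 3298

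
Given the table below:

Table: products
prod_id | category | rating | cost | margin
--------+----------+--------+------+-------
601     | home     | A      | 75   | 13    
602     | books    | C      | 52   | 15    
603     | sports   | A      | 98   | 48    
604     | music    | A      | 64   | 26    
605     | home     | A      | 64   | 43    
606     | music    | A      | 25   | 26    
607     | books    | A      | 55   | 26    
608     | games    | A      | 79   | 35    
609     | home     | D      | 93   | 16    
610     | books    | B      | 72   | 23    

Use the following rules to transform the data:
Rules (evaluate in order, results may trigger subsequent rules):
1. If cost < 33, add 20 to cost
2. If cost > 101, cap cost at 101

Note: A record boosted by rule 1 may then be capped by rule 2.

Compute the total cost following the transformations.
697

Step 1: Apply rule 1 to records with cost < 33
  - 1 records get bonus of 20
  - Of these, 0 records then exceed 101 and get capped
Step 2: Apply rule 2 to records with cost > 101
  - 0 records (original) are capped
Step 3: Calculate final sum = 697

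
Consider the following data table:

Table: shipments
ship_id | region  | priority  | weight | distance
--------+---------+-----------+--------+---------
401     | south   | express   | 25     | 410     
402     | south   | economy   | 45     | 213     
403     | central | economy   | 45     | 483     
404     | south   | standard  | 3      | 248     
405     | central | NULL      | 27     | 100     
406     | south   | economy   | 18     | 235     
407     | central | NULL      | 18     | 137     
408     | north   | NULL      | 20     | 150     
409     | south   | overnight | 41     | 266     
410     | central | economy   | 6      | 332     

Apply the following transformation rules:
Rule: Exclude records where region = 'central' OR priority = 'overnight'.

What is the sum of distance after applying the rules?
1256

Step 1: Find records where region = 'central' OR priority = 'overnight'
Step 2: 5 records match, summing to 1318
Step 3: Original sum: 2574
Step 4: Remaining sum = 2574 - 1318 = 1256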